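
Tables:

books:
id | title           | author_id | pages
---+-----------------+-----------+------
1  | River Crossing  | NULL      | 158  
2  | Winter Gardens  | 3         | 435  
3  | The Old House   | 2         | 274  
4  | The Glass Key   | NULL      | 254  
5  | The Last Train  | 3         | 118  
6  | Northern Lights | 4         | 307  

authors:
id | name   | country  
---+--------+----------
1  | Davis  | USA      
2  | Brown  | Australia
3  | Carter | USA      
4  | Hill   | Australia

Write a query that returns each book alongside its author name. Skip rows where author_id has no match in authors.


INNER JOIN keeps only books rows whose author_id matches an id in authors. Walk through each book:
  - book 1 (River Crossing): author_id=NULL, no match -> dropped
  - book 2 (Winter Gardens): author_id=3 -> matches Carter
  - book 3 (The Old House): author_id=2 -> matches Brown
  - book 4 (The Glass Key): author_id=NULL, no match -> dropped
  - book 5 (The Last Train): author_id=3 -> matches Carter
  - book 6 (Northern Lights): author_id=4 -> matches Hill
So 2 of 6 rows are dropped.

SQL:
SELECT a.title, b.name AS author
FROM books a
INNER JOIN authors b ON a.author_id = b.id

Result:
title           | author
----------------+-------
Winter Gardens  | Carter
The Old House   | Brown 
The Last Train  | Carter
Northern Lights | Hill  


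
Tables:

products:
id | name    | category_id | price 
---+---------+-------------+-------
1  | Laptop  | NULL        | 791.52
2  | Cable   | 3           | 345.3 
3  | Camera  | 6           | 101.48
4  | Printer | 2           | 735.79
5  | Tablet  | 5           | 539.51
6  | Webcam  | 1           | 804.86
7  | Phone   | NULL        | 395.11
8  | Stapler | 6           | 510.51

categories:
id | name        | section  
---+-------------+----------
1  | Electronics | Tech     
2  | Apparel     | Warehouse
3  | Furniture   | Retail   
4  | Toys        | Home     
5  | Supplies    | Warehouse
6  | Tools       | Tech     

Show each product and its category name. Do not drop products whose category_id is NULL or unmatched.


LEFT JOIN keeps every row from products (the left table); where category_id has no match in categories, the category columns become NULL. Walk through each product:
  - product 1 (Laptop): category_id=NULL, no match -> kept with NULL
  - product 2 (Cable): category_id=3 -> matches Furniture
  - product 3 (Camera): category_id=6 -> matches Tools
  - product 4 (Printer): category_id=2 -> matches Apparel
  - product 5 (Tablet): category_id=5 -> matches Supplies
  - product 6 (Webcam): category_id=1 -> matches Electronics
  - product 7 (Phone): category_id=NULL, no match -> kept with NULL
  - product 8 (Stapler): category_id=6 -> matches Tools
All 8 rows appear; 2 have NULL category.

SQL:
SELECT a.name, b.name AS category
FROM products a
LEFT JOIN categories b ON a.category_id = b.id

Result:
name    | category   
--------+------------
Laptop  | NULL       
Cable   | Furniture  
Camera  | Tools      
Printer | Apparel    
Tablet  | Supplies   
Webcam  | Electronics
Phone   | NULL       
Stapler | Tools      


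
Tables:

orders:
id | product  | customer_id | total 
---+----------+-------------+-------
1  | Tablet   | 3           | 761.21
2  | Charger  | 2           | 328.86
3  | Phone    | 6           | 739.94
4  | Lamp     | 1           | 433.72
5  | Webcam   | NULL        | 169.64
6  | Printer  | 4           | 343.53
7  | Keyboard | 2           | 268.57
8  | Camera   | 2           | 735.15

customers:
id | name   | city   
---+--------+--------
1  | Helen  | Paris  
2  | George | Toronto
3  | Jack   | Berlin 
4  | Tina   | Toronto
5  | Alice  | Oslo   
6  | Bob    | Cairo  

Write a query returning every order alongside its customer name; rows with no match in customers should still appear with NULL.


LEFT JOIN keeps every row from orders (the left table); where customer_id has no match in customers, the customer columns become NULL. Walk through each order:
  - order 1 (Tablet): customer_id=3 -> matches Jack
  - order 2 (Charger): customer_id=2 -> matches George
  - order 3 (Phone): customer_id=6 -> matches Bob
  - order 4 (Lamp): customer_id=1 -> matches Helen
  - order 5 (Webcam): customer_id=NULL, no match -> kept with NULL
  - order 6 (Printer): customer_id=4 -> matches Tina
  - order 7 (Keyboard): customer_id=2 -> matches George
  - order 8 (Camera): customer_id=2 -> matches George
All 8 rows appear; 1 has NULL customer.

SQL:
SELECT a.product, b.name AS customer
FROM orders a
LEFT JOIN customers b ON a.customer_id = b.id

Result:
product  | customer
---------+---------
Tablet   | Jack    
Charger  | George  
Phone    | Bob     
Lamp     | Helen   
Webcam   | NULL    
Printer  | Tina    
Keyboard | George  
Camera   | George  


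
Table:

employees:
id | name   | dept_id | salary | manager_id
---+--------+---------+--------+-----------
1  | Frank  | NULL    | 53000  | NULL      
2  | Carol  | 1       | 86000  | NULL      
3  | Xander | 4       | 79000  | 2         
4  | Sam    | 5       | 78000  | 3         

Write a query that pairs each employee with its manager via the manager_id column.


This is a self-join: employees is joined to a second copy of itself, matching each row's manager_id to another row's id. Use LEFT JOIN so rows with manager_id=NULL are kept.
  - employee 1 (Frank): manager_id=NULL -> NULL
  - employee 2 (Carol): manager_id=NULL -> NULL
  - employee 3 (Xander): manager_id=2 -> Carol
  - employee 4 (Sam): manager_id=3 -> Xander

SQL:
SELECT a.name AS item, b.name AS manager
FROM employees a
LEFT JOIN employees b ON a.manager_id = b.id

Result:
item   | manager
-------+--------
Frank  | NULL   
Carol  | NULL   
Xander | Carol  
Sam    | Xander 


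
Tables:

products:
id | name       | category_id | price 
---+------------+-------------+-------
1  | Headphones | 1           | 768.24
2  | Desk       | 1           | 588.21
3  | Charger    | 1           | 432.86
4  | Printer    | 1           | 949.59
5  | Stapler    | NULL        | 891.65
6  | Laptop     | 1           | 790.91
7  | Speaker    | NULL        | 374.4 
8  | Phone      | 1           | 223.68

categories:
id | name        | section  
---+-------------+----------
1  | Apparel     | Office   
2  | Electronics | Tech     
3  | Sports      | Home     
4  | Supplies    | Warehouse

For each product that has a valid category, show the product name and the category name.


INNER JOIN keeps only products rows whose category_id matches an id in categories. Walk through each product:
  - product 1 (Headphones): category_id=1 -> matches Apparel
  - product 2 (Desk): category_id=1 -> matches Apparel
  - product 3 (Charger): category_id=1 -> matches Apparel
  - product 4 (Printer): category_id=1 -> matches Apparel
  - product 5 (Stapler): category_id=NULL, no match -> dropped
  - product 6 (Laptop): category_id=1 -> matches Apparel
  - product 7 (Speaker): category_id=NULL, no match -> dropped
  - product 8 (Phone): category_id=1 -> matches Apparel
So 2 of 8 rows are dropped.

SQL:
SELECT a.name, b.name AS category
FROM products a
INNER JOIN categories b ON a.category_id = b.id

Result:
name       | category
-----------+---------
Headphones | Apparel 
Desk       | Apparel 
Charger    | Apparel 
Printer    | Apparel 
Laptop     | Apparel 
Phone      | Apparel 


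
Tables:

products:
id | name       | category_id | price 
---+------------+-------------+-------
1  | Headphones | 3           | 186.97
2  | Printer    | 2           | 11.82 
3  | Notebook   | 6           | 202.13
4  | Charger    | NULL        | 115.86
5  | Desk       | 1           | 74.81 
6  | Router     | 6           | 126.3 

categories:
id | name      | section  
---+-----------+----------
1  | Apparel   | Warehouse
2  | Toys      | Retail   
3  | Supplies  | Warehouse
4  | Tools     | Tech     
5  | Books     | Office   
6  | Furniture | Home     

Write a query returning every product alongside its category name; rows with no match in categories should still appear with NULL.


LEFT JOIN keeps every row from products (the left table); where category_id has no match in categories, the category columns become NULL. Walk through each product:
  - product 1 (Headphones): category_id=3 -> matches Supplies
  - product 2 (Printer): category_id=2 -> matches Toys
  - product 3 (Notebook): category_id=6 -> matches Furniture
  - product 4 (Charger): category_id=NULL, no match -> kept with NULL
  - product 5 (Desk): category_id=1 -> matches Apparel
  - product 6 (Router): category_id=6 -> matches Furniture
All 6 rows appear; 1 has NULL category.

SQL:
SELECT a.name, b.name AS category
FROM products a
LEFT JOIN categories b ON a.category_id = b.id

Result:
name       | category 
-----------+----------
Headphones | Supplies 
Printer    | Toys     
Notebook   | Furniture
Charger    | NULL     
Desk       | Apparel  
Router     | Furniture


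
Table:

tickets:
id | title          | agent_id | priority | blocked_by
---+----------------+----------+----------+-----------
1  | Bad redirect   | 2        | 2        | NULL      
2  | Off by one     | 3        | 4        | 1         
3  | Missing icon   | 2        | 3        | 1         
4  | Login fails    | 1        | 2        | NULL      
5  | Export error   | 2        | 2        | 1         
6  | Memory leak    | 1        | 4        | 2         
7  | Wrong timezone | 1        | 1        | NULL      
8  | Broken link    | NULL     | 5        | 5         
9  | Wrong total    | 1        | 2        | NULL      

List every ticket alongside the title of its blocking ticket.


This is a self-join: tickets is joined to a second copy of itself, matching each row's blocked_by to another row's id. Use LEFT JOIN so rows with blocked_by=NULL are kept.
  - ticket 1 (Bad redirect): blocked_by=NULL -> NULL
  - ticket 2 (Off by one): blocked_by=1 -> Bad redirect
  - ticket 3 (Missing icon): blocked_by=1 -> Bad redirect
  - ticket 4 (Login fails): blocked_by=NULL -> NULL
  - ticket 5 (Export error): blocked_by=1 -> Bad redirect
  - ticket 6 (Memory leak): blocked_by=2 -> Off by one
  - ticket 7 (Wrong timezone): blocked_by=NULL -> NULL
  - ticket 8 (Broken link): blocked_by=5 -> Export error
  - ticket 9 (Wrong total): blocked_by=NULL -> NULL

SQL:
SELECT a.title AS item, b.title AS blocked_by
FROM tickets a
LEFT JOIN tickets b ON a.blocked_by = b.id

Result:
item           | blocked_by  
---------------+-------------
Bad redirect   | NULL        
Off by one     | Bad redirect
Missing icon   | Bad redirect
Login fails    | NULL        
Export error   | Bad redirect
Memory leak    | Off by one  
Wrong timezone | NULL        
Broken link    | Export error
Wrong total    | NULL        


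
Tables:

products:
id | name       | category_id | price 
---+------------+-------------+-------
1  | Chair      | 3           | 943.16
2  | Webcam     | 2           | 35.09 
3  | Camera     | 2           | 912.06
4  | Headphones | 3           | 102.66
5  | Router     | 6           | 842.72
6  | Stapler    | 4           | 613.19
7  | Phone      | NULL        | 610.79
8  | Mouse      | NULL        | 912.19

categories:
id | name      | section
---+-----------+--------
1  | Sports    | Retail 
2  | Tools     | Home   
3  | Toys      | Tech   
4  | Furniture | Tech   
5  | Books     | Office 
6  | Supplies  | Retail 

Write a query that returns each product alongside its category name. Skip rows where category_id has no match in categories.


INNER JOIN keeps only products rows whose category_id matches an id in categories. Walk through each product:
  - product 1 (Chair): category_id=3 -> matches Toys
  - product 2 (Webcam): category_id=2 -> matches Tools
  - product 3 (Camera): category_id=2 -> matches Tools
  - product 4 (Headphones): category_id=3 -> matches Toys
  - product 5 (Router): category_id=6 -> matches Supplies
  - product 6 (Stapler): category_id=4 -> matches Furniture
  - product 7 (Phone): category_id=NULL, no match -> dropped
  - product 8 (Mouse): category_id=NULL, no match -> dropped
So 2 of 8 rows are dropped.

SQL:
SELECT a.name, b.name AS category
FROM products a
INNER JOIN categories b ON a.category_id = b.id

Result:
name       | category 
-----------+----------
Chair      | Toys     
Webcam     | Tools    
Camera     | Tools    
Headphones | Toys     
Router     | Supplies 
Stapler    | Furniture


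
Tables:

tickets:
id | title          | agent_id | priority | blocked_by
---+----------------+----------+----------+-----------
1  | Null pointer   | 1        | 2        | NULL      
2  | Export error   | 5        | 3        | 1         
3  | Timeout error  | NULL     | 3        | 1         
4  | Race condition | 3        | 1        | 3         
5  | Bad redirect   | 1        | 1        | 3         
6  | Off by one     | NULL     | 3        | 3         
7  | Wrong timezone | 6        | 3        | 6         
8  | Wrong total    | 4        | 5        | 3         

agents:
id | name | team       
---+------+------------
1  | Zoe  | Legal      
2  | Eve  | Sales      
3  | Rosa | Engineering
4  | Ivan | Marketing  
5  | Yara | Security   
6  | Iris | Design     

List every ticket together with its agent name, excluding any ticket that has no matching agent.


INNER JOIN keeps only tickets rows whose agent_id matches an id in agents. Walk through each ticket:
  - ticket 1 (Null pointer): agent_id=1 -> matches Zoe
  - ticket 2 (Export error): agent_id=5 -> matches Yara
  - ticket 3 (Timeout error): agent_id=NULL, no match -> dropped
  - ticket 4 (Race condition): agent_id=3 -> matches Rosa
  - ticket 5 (Bad redirect): agent_id=1 -> matches Zoe
  - ticket 6 (Off by one): agent_id=NULL, no match -> dropped
  - ticket 7 (Wrong timezone): agent_id=6 -> matches Iris
  - ticket 8 (Wrong total): agent_id=4 -> matches Ivan
So 2 of 8 rows are dropped.

SQL:
SELECT a.title, b.name AS agent
FROM tickets a
INNER JOIN agents b ON a.agent_id = b.id

Result:
title          | agent
---------------+------
Null pointer   | Zoe  
Export error   | Yara 
Race condition | Rosa 
Bad redirect   | Zoe  
Wrong timezone | Iris 
Wrong total    | Ivan 


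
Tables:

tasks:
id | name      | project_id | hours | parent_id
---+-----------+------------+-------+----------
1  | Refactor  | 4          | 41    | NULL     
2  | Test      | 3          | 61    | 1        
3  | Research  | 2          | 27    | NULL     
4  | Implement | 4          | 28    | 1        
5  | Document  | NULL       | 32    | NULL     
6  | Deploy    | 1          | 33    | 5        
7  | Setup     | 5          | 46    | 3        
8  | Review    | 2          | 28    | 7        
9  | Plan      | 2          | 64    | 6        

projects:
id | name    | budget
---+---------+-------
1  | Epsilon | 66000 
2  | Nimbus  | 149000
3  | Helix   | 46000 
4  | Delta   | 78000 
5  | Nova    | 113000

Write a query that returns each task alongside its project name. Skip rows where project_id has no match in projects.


INNER JOIN keeps only tasks rows whose project_id matches an id in projects. Walk through each task:
  - task 1 (Refactor): project_id=4 -> matches Delta
  - task 2 (Test): project_id=3 -> matches Helix
  - task 3 (Research): project_id=2 -> matches Nimbus
  - task 4 (Implement): project_id=4 -> matches Delta
  - task 5 (Document): project_id=NULL, no match -> dropped
  - task 6 (Deploy): project_id=1 -> matches Epsilon
  - task 7 (Setup): project_id=5 -> matches Nova
  - task 8 (Review): project_id=2 -> matches Nimbus
  - task 9 (Plan): project_id=2 -> matches Nimbus
So 1 of 9 rows is dropped.

SQL:
SELECT a.name, b.name AS project
FROM tasks a
INNER JOIN projects b ON a.project_id = b.id

Result:
name      | project
----------+--------
Refactor  | Delta  
Test      | Helix  
Research  | Nimbus 
Implement | Delta  
Deploy    | Epsilon
Setup     | Nova   
Review    | Nimbus 
Plan      | Nimbus 


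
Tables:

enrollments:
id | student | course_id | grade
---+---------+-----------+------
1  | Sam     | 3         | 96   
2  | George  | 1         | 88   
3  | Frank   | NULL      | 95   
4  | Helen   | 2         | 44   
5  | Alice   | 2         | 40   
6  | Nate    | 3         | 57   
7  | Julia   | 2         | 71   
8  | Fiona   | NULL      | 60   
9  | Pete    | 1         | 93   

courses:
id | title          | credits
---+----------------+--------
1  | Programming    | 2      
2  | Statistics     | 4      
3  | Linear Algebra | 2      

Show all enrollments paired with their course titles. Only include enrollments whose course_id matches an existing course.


INNER JOIN keeps only enrollments rows whose course_id matches an id in courses. Walk through each enrollment:
  - enrollment 1 (Sam): course_id=3 -> matches Linear Algebra
  - enrollment 2 (George): course_id=1 -> matches Programming
  - enrollment 3 (Frank): course_id=NULL, no match -> dropped
  - enrollment 4 (Helen): course_id=2 -> matches Statistics
  - enrollment 5 (Alice): course_id=2 -> matches Statistics
  - enrollment 6 (Nate): course_id=3 -> matches Linear Algebra
  - enrollment 7 (Julia): course_id=2 -> matches Statistics
  - enrollment 8 (Fiona): course_id=NULL, no match -> dropped
  - enrollment 9 (Pete): course_id=1 -> matches Programming
So 2 of 9 rows are dropped.

SQL:
SELECT a.student, b.title AS course
FROM enrollments a
INNER JOIN courses b ON a.course_id = b.id

Result:
student | course        
--------+---------------
Sam     | Linear Algebra
George  | Programming   
Helen   | Statistics    
Alice   | Statistics    
Nate    | Linear Algebra
Julia   | Statistics    
Pete    | Programming   


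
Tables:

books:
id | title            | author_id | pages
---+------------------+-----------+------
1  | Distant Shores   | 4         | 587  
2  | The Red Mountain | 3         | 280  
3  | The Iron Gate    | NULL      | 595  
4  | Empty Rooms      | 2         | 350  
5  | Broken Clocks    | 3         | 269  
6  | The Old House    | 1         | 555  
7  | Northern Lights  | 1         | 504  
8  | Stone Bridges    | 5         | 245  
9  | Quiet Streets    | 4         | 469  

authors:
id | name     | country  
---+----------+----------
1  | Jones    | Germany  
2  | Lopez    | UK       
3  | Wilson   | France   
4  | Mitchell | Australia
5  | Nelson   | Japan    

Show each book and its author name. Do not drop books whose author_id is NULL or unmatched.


LEFT JOIN keeps every row from books (the left table); where author_id has no match in authors, the author columns become NULL. Walk through each book:
  - book 1 (Distant Shores): author_id=4 -> matches Mitchell
  - book 2 (The Red Mountain): author_id=3 -> matches Wilson
  - book 3 (The Iron Gate): author_id=NULL, no match -> kept with NULL
  - book 4 (Empty Rooms): author_id=2 -> matches Lopez
  - book 5 (Broken Clocks): author_id=3 -> matches Wilson
  - book 6 (The Old House): author_id=1 -> matches Jones
  - book 7 (Northern Lights): author_id=1 -> matches Jones
  - book 8 (Stone Bridges): author_id=5 -> matches Nelson
  - book 9 (Quiet Streets): author_id=4 -> matches Mitchell
All 9 rows appear; 1 has NULL author.

SQL:
SELECT a.title, b.name AS author
FROM books a
LEFT JOIN authors b ON a.author_id = b.id

Result:
title            | author  
-----------------+---------
Distant Shores   | Mitchell
The Red Mountain | Wilson  
The Iron Gate    | NULL    
Empty Rooms      | Lopez   
Broken Clocks    | Wilson  
The Old House    | Jones   
Northern Lights  | Jones   
Stone Bridges    | Nelson  
Quiet Streets    | Mitchell


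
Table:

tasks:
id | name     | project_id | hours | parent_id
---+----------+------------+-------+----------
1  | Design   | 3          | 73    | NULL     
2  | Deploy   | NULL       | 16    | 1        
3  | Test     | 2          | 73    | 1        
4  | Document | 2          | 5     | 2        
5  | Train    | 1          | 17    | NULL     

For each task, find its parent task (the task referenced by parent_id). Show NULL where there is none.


This is a self-join: tasks is joined to a second copy of itself, matching each row's parent_id to another row's id. Use LEFT JOIN so rows with parent_id=NULL are kept.
  - task 1 (Design): parent_id=NULL -> NULL
  - task 2 (Deploy): parent_id=1 -> Design
  - task 3 (Test): parent_id=1 -> Design
  - task 4 (Document): parent_id=2 -> Deploy
  - task 5 (Train): parent_id=NULL -> NULL

SQL:
SELECT a.name AS item, b.name AS parent
FROM tasks a
LEFT JOIN tasks b ON a.parent_id = b.id

Result:
item     | parent
---------+-------
Design   | NULL  
Deploy   | Design
Test     | Design
Document | Deploy
Train    | NULL  


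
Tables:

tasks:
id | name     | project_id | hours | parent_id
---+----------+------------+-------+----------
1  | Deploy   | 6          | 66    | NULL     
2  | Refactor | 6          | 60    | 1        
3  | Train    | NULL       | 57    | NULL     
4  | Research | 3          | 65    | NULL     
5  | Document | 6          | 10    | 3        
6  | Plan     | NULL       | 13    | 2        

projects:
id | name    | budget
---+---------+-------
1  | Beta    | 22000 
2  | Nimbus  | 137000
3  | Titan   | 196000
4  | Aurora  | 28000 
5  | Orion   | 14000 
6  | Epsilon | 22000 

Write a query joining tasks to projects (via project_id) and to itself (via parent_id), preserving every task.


Two LEFT JOINs from the same base table tasks: one to projects via project_id, one to tasks itself via parent_id. Both are LEFT so every task is preserved.
Match against projects:
  - task 1 (Deploy): project_id=6 -> matches Epsilon
  - task 2 (Refactor): project_id=6 -> matches Epsilon
  - task 3 (Train): project_id=NULL, no match -> kept with NULL
  - task 4 (Research): project_id=3 -> matches Titan
  - task 5 (Document): project_id=6 -> matches Epsilon
  - task 6 (Plan): project_id=NULL, no match -> kept with NULL
Match against tasks (self):
  - task 1 (Deploy): parent_id=NULL -> NULL
  - task 2 (Refactor): parent_id=1 -> Deploy
  - task 3 (Train): parent_id=NULL -> NULL
  - task 4 (Research): parent_id=NULL -> NULL
  - task 5 (Document): parent_id=3 -> Train
  - task 6 (Plan): parent_id=2 -> Refactor

SQL:
SELECT a.name, b.name AS project, c.name AS parent
FROM tasks a
LEFT JOIN projects b ON a.project_id = b.id
LEFT JOIN tasks c ON a.parent_id = c.id

Result:
name     | project | parent  
---------+---------+---------
Deploy   | Epsilon | NULL    
Refactor | Epsilon | Deploy  
Train    | NULL    | NULL    
Research | Titan   | NULL    
Document | Epsilon | Train   
Plan     | NULL    | Refactor


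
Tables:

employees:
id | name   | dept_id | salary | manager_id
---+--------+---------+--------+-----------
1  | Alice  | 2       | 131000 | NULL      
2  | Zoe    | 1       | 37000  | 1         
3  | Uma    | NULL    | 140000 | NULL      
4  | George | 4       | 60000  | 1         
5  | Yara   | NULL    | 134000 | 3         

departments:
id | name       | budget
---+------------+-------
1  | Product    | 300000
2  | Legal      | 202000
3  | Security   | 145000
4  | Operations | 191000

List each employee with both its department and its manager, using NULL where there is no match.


Two LEFT JOINs from the same base table employees: one to departments via dept_id, one to employees itself via manager_id. Both are LEFT so every employee is preserved.
Match against departments:
  - employee 1 (Alice): dept_id=2 -> matches Legal
  - employee 2 (Zoe): dept_id=1 -> matches Product
  - employee 3 (Uma): dept_id=NULL, no match -> kept with NULL
  - employee 4 (George): dept_id=4 -> matches Operations
  - employee 5 (Yara): dept_id=NULL, no match -> kept with NULL
Match against employees (self):
  - employee 1 (Alice): manager_id=NULL -> NULL
  - employee 2 (Zoe): manager_id=1 -> Alice
  - employee 3 (Uma): manager_id=NULL -> NULL
  - employee 4 (George): manager_id=1 -> Alice
  - employee 5 (Yara): manager_id=3 -> Uma

SQL:
SELECT a.name, b.name AS department, c.name AS manager
FROM employees a
LEFT JOIN departments b ON a.dept_id = b.id
LEFT JOIN employees c ON a.manager_id = c.id

Result:
name   | department | manager
-------+------------+--------
Alice  | Legal      | NULL   
Zoe    | Product    | Alice  
Uma    | NULL       | NULL   
George | Operations | Alice  
Yara   | NULL       | Uma    


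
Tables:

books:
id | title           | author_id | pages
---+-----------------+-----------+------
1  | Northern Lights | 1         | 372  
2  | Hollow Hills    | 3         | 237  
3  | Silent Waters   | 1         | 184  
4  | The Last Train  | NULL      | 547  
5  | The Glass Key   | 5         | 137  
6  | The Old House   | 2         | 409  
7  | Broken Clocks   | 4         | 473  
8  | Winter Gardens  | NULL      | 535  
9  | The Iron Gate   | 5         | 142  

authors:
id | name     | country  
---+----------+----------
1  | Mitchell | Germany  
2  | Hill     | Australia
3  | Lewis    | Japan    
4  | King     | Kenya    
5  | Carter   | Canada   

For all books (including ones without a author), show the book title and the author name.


LEFT JOIN keeps every row from books (the left table); where author_id has no match in authors, the author columns become NULL. Walk through each book:
  - book 1 (Northern Lights): author_id=1 -> matches Mitchell
  - book 2 (Hollow Hills): author_id=3 -> matches Lewis
  - book 3 (Silent Waters): author_id=1 -> matches Mitchell
  - book 4 (The Last Train): author_id=NULL, no match -> kept with NULL
  - book 5 (The Glass Key): author_id=5 -> matches Carter
  - book 6 (The Old House): author_id=2 -> matches Hill
  - book 7 (Broken Clocks): author_id=4 -> matches King
  - book 8 (Winter Gardens): author_id=NULL, no match -> kept with NULL
  - book 9 (The Iron Gate): author_id=5 -> matches Carter
All 9 rows appear; 2 have NULL author.

SQL:
SELECT a.title, b.name AS author
FROM books a
LEFT JOIN authors b ON a.author_id = b.id

Result:
title           | author  
----------------+---------
Northern Lights | Mitchell
Hollow Hills    | Lewis   
Silent Waters   | Mitchell
The Last Train  | NULL    
The Glass Key   | Carter  
The Old House   | Hill    
Broken Clocks   | King    
Winter Gardens  | NULL    
The Iron Gate   | Carter  


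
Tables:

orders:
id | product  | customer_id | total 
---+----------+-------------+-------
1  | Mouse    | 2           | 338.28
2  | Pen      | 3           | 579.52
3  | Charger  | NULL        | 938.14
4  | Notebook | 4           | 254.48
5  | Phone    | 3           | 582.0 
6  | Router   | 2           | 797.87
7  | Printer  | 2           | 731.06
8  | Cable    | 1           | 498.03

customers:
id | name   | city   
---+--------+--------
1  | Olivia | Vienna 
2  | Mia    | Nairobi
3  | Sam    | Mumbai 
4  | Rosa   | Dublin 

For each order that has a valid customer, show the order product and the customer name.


INNER JOIN keeps only orders rows whose customer_id matches an id in customers. Walk through each order:
  - order 1 (Mouse): customer_id=2 -> matches Mia
  - order 2 (Pen): customer_id=3 -> matches Sam
  - order 3 (Charger): customer_id=NULL, no match -> dropped
  - order 4 (Notebook): customer_id=4 -> matches Rosa
  - order 5 (Phone): customer_id=3 -> matches Sam
  - order 6 (Router): customer_id=2 -> matches Mia
  - order 7 (Printer): customer_id=2 -> matches Mia
  - order 8 (Cable): customer_id=1 -> matches Olivia
So 1 of 8 rows is dropped.

SQL:
SELECT a.product, b.name AS customer
FROM orders a
INNER JOIN customers b ON a.customer_id = b.id

Result:
product  | customer
---------+---------
Mouse    | Mia     
Pen      | Sam     
Notebook | Rosa    
Phone    | Sam     
Router   | Mia     
Printer  | Mia     
Cable    | Olivia  


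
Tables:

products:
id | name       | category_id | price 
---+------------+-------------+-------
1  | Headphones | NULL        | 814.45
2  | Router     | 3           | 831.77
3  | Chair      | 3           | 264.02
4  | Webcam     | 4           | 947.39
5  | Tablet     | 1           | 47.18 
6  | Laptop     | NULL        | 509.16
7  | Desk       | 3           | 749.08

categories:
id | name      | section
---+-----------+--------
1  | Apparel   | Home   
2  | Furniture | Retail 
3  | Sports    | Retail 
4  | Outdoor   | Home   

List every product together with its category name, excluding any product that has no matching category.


INNER JOIN keeps only products rows whose category_id matches an id in categories. Walk through each product:
  - product 1 (Headphones): category_id=NULL, no match -> dropped
  - product 2 (Router): category_id=3 -> matches Sports
  - product 3 (Chair): category_id=3 -> matches Sports
  - product 4 (Webcam): category_id=4 -> matches Outdoor
  - product 5 (Tablet): category_id=1 -> matches Apparel
  - product 6 (Laptop): category_id=NULL, no match -> dropped
  - product 7 (Desk): category_id=3 -> matches Sports
So 2 of 7 rows are dropped.

SQL:
SELECT a.name, b.name AS category
FROM products a
INNER JOIN categories b ON a.category_id = b.id

Result:
name   | category
-------+---------
Router | Sports  
Chair  | Sports  
Webcam | Outdoor 
Tablet | Apparel 
Desk   | Sports  


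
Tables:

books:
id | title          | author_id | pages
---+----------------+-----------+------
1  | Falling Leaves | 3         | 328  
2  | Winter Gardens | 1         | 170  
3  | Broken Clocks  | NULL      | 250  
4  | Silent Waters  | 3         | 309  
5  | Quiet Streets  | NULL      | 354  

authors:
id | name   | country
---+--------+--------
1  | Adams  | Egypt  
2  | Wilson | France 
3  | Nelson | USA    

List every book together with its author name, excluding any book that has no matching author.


INNER JOIN keeps only books rows whose author_id matches an id in authors. Walk through each book:
  - book 1 (Falling Leaves): author_id=3 -> matches Nelson
  - book 2 (Winter Gardens): author_id=1 -> matches Adams
  - book 3 (Broken Clocks): author_id=NULL, no match -> dropped
  - book 4 (Silent Waters): author_id=3 -> matches Nelson
  - book 5 (Quiet Streets): author_id=NULL, no match -> dropped
So 2 of 5 rows are dropped.

SQL:
SELECT a.title, b.name AS author
FROM books a
INNER JOIN authors b ON a.author_id = b.id

Result:
title          | author
---------------+-------
Falling Leaves | Nelson
Winter Gardens | Adams 
Silent Waters  | Nelson


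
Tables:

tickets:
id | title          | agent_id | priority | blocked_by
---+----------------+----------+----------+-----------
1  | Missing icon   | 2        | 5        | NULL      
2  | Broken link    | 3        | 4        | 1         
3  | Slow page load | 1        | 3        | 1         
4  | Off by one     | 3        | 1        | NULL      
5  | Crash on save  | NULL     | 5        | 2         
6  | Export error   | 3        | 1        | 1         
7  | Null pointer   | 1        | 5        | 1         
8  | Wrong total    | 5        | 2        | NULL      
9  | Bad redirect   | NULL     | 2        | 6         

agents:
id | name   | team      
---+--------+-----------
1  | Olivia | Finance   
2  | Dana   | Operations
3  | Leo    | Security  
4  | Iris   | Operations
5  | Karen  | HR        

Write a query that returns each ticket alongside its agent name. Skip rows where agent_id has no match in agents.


INNER JOIN keeps only tickets rows whose agent_id matches an id in agents. Walk through each ticket:
  - ticket 1 (Missing icon): agent_id=2 -> matches Dana
  - ticket 2 (Broken link): agent_id=3 -> matches Leo
  - ticket 3 (Slow page load): agent_id=1 -> matches Olivia
  - ticket 4 (Off by one): agent_id=3 -> matches Leo
  - ticket 5 (Crash on save): agent_id=NULL, no match -> dropped
  - ticket 6 (Export error): agent_id=3 -> matches Leo
  - ticket 7 (Null pointer): agent_id=1 -> matches Olivia
  - ticket 8 (Wrong total): agent_id=5 -> matches Karen
  - ticket 9 (Bad redirect): agent_id=NULL, no match -> dropped
So 2 of 9 rows are dropped.

SQL:
SELECT a.title, b.name AS agent
FROM tickets a
INNER JOIN agents b ON a.agent_id = b.id

Result:
title          | agent 
---------------+-------
Missing icon   | Dana  
Broken link    | Leo   
Slow page load | Olivia
Off by one     | Leo   
Export error   | Leo   
Null pointer   | Olivia
Wrong total    | Karen 


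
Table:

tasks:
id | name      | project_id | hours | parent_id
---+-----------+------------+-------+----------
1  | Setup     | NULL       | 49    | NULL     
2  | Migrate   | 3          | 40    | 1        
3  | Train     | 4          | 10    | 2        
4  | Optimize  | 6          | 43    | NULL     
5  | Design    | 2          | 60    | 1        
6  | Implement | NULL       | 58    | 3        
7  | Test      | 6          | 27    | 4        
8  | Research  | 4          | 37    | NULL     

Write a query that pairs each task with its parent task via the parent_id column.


This is a self-join: tasks is joined to a second copy of itself, matching each row's parent_id to another row's id. Use LEFT JOIN so rows with parent_id=NULL are kept.
  - task 1 (Setup): parent_id=NULL -> NULL
  - task 2 (Migrate): parent_id=1 -> Setup
  - task 3 (Train): parent_id=2 -> Migrate
  - task 4 (Optimize): parent_id=NULL -> NULL
  - task 5 (Design): parent_id=1 -> Setup
  - task 6 (Implement): parent_id=3 -> Train
  - task 7 (Test): parent_id=4 -> Optimize
  - task 8 (Research): parent_id=NULL -> NULL

SQL:
SELECT a.name AS item, b.name AS parent
FROM tasks a
LEFT JOIN tasks b ON a.parent_id = b.id

Result:
item      | parent  
----------+---------
Setup     | NULL    
Migrate   | Setup   
Train     | Migrate 
Optimize  | NULL    
Design    | Setup   
Implement | Train   
Test      | Optimize
Research  | NULL    


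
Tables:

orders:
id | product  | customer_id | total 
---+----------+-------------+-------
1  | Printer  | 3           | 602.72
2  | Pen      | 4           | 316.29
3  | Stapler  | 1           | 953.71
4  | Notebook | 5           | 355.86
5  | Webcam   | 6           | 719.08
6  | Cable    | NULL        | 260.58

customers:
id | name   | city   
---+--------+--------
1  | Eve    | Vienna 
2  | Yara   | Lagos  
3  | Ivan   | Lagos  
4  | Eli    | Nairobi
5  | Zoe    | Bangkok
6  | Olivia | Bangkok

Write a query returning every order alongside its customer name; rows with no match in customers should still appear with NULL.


LEFT JOIN keeps every row from orders (the left table); where customer_id has no match in customers, the customer columns become NULL. Walk through each order:
  - order 1 (Printer): customer_id=3 -> matches Ivan
  - order 2 (Pen): customer_id=4 -> matches Eli
  - order 3 (Stapler): customer_id=1 -> matches Eve
  - order 4 (Notebook): customer_id=5 -> matches Zoe
  - order 5 (Webcam): customer_id=6 -> matches Olivia
  - order 6 (Cable): customer_id=NULL, no match -> kept with NULL
All 6 rows appear; 1 has NULL customer.

SQL:
SELECT a.product, b.name AS customer
FROM orders a
LEFT JOIN customers b ON a.customer_id = b.id

Result:
product  | customer
---------+---------
Printer  | Ivan    
Pen      | Eli     
Stapler  | Eve     
Notebook | Zoe     
Webcam   | Olivia  
Cable    | NULL    


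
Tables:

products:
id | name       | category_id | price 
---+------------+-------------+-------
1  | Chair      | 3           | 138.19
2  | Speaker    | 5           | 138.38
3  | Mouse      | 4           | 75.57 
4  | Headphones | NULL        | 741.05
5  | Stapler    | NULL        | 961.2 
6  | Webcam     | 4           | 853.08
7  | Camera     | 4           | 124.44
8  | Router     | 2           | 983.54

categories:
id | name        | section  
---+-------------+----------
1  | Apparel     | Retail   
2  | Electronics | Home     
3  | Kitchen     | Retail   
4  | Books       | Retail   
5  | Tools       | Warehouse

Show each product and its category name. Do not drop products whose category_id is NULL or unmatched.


LEFT JOIN keeps every row from products (the left table); where category_id has no match in categories, the category columns become NULL. Walk through each product:
  - product 1 (Chair): category_id=3 -> matches Kitchen
  - product 2 (Speaker): category_id=5 -> matches Tools
  - product 3 (Mouse): category_id=4 -> matches Books
  - product 4 (Headphones): category_id=NULL, no match -> kept with NULL
  - product 5 (Stapler): category_id=NULL, no match -> kept with NULL
  - product 6 (Webcam): category_id=4 -> matches Books
  - product 7 (Camera): category_id=4 -> matches Books
  - product 8 (Router): category_id=2 -> matches Electronics
All 8 rows appear; 2 have NULL category.

SQL:
SELECT a.name, b.name AS category
FROM products a
LEFT JOIN categories b ON a.category_id = b.id

Result:
name       | category   
-----------+------------
Chair      | Kitchen    
Speaker    | Tools      
Mouse      | Books      
Headphones | NULL       
Stapler    | NULL       
Webcam     | Books      
Camera     | Books      
Router     | Electronics


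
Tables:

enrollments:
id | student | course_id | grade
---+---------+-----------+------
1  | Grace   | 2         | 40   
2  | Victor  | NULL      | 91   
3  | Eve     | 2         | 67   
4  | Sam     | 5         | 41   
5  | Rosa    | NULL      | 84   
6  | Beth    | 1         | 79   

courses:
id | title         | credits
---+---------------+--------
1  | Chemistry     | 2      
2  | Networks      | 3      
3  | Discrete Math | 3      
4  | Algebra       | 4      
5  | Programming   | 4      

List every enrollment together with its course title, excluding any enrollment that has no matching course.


INNER JOIN keeps only enrollments rows whose course_id matches an id in courses. Walk through each enrollment:
  - enrollment 1 (Grace): course_id=2 -> matches Networks
  - enrollment 2 (Victor): course_id=NULL, no match -> dropped
  - enrollment 3 (Eve): course_id=2 -> matches Networks
  - enrollment 4 (Sam): course_id=5 -> matches Programming
  - enrollment 5 (Rosa): course_id=NULL, no match -> dropped
  - enrollment 6 (Beth): course_id=1 -> matches Chemistry
So 2 of 6 rows are dropped.

SQL:
SELECT a.student, b.title AS course
FROM enrollments a
INNER JOIN courses b ON a.course_id = b.id

Result:
student | course     
--------+------------
Grace   | Networks   
Eve     | Networks   
Sam     | Programming
Beth    | Chemistry  


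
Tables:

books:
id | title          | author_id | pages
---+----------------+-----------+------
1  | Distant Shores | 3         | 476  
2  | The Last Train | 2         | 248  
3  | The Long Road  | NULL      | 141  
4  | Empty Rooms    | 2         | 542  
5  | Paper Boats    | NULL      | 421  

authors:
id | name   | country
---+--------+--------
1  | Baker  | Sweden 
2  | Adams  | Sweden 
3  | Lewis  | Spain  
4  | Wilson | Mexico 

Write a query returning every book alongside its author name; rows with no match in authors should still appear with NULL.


LEFT JOIN keeps every row from books (the left table); where author_id has no match in authors, the author columns become NULL. Walk through each book:
  - book 1 (Distant Shores): author_id=3 -> matches Lewis
  - book 2 (The Last Train): author_id=2 -> matches Adams
  - book 3 (The Long Road): author_id=NULL, no match -> kept with NULL
  - book 4 (Empty Rooms): author_id=2 -> matches Adams
  - book 5 (Paper Boats): author_id=NULL, no match -> kept with NULL
All 5 rows appear; 2 have NULL author.

SQL:
SELECT a.title, b.name AS author
FROM books a
LEFT JOIN authors b ON a.author_id = b.id

Result:
title          | author
---------------+-------
Distant Shores | Lewis 
The Last Train | Adams 
The Long Road  | NULL  
Empty Rooms    | Adams 
Paper Boats    | NULL  


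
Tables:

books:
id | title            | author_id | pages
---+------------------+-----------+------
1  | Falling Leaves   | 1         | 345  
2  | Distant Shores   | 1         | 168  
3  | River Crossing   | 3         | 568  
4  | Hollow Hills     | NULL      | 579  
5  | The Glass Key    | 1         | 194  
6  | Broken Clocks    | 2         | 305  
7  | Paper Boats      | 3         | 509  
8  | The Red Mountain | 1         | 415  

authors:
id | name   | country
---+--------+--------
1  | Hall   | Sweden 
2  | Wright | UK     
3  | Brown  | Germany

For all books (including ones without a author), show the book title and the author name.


LEFT JOIN keeps every row from books (the left table); where author_id has no match in authors, the author columns become NULL. Walk through each book:
  - book 1 (Falling Leaves): author_id=1 -> matches Hall
  - book 2 (Distant Shores): author_id=1 -> matches Hall
  - book 3 (River Crossing): author_id=3 -> matches Brown
  - book 4 (Hollow Hills): author_id=NULL, no match -> kept with NULL
  - book 5 (The Glass Key): author_id=1 -> matches Hall
  - book 6 (Broken Clocks): author_id=2 -> matches Wright
  - book 7 (Paper Boats): author_id=3 -> matches Brown
  - book 8 (The Red Mountain): author_id=1 -> matches Hall
All 8 rows appear; 1 has NULL author.

SQL:
SELECT a.title, b.name AS author
FROM books a
LEFT JOIN authors b ON a.author_id = b.id

Result:
title            | author
-----------------+-------
Falling Leaves   | Hall  
Distant Shores   | Hall  
River Crossing   | Brown 
Hollow Hills     | NULL  
The Glass Key    | Hall  
Broken Clocks    | Wright
Paper Boats      | Brown 
The Red Mountain | Hall  
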